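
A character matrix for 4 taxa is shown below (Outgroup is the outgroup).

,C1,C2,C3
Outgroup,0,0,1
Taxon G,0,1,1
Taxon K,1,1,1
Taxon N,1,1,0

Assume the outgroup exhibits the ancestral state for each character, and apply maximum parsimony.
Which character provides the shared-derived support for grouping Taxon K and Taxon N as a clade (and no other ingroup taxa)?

Character polarity is set by the outgroup: the derived state is whichever differs from the outgroup's state, so for C3 the derived state is '0', and for the remaining characters it is '1'.
Only Taxon K and Taxon N show the derived state '1' for C1, supporting them as a clade.
All ingroup taxa share the derived state '1' for C2; it defines the ingroup but does not resolve relationships within it.
C3 (derived state '0') is unique to Taxon N (autapomorphy; uninformative for grouping).
Most parsimonious ingroup topology: (Taxon G,(Taxon K,Taxon N)).
The clade {Taxon K, Taxon N} is supported by C1: its derived state '1' occurs in exactly those taxa and in no other taxon (including the outgroup).

C1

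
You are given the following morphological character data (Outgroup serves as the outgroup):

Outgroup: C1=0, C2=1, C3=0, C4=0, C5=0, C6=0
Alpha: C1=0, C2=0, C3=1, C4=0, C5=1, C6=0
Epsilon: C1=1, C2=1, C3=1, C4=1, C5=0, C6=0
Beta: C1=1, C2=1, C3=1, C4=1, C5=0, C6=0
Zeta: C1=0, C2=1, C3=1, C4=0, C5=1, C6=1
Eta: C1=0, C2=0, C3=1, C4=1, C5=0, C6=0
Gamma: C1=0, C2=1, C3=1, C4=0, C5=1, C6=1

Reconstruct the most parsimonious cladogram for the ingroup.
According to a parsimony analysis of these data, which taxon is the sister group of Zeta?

Character polarity is set by the outgroup: the derived state is whichever differs from the outgroup's state, so for C2 the derived state is '0', and for the remaining characters it is '1'.
C1 (derived state '1') is shared by Beta and Epsilon — a synapomorphy uniting that clade.
C2 (state '0') occurs in Alpha and Eta but conflicts with the nesting implied by the other characters — most parsimoniously interpreted as homoplasy.
C3 (derived state '1') is shared by all ingroup taxa — unites the whole ingroup.
C4 (derived state '1') is shared by Beta, Epsilon, and Eta — a synapomorphy uniting that clade.
Only Alpha, Gamma, and Zeta show the derived state '1' for C5, supporting them as a clade.
Only Gamma and Zeta show the derived state '1' for C6, supporting them as a clade.
Most parsimonious ingroup topology: ((Alpha,(Zeta,Gamma)),((Epsilon,Beta),Eta)).
Zeta and Gamma form a cherry on this tree, so they are sister taxa.

Gamma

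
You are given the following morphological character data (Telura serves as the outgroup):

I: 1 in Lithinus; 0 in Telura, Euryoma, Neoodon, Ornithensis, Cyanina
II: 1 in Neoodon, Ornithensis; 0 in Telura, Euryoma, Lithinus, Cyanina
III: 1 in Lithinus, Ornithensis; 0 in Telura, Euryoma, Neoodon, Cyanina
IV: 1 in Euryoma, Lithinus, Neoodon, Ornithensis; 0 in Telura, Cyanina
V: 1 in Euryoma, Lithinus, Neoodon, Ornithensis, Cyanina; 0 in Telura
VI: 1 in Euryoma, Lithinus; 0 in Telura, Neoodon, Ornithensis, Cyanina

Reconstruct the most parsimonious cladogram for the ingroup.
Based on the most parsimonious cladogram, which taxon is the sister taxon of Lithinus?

The outgroup has state '0' for every character, so '1' is the derived state throughout.
I (derived state '1') is unique to Lithinus (autapomorphy; uninformative for grouping).
II (derived state '1') is shared by Neoodon and Ornithensis — a synapomorphy uniting that clade.
III groups Lithinus and Ornithensis, which is incompatible with the clades supported by the remaining characters; treating it as convergent (homoplasy) costs fewer steps than any alternative tree.
Only Euryoma, Lithinus, Neoodon, and Ornithensis show the derived state '1' for IV, supporting them as a clade.
All ingroup taxa share the derived state '1' for V; it defines the ingroup but does not resolve relationships within it.
VI (derived state '1') is shared by Euryoma and Lithinus — a synapomorphy uniting that clade.
Most parsimonious ingroup topology: (((Euryoma,Lithinus),(Neoodon,Ornithensis)),Cyanina).
Lithinus and Euryoma form a cherry on this tree, so they are sister taxa.

Euryoma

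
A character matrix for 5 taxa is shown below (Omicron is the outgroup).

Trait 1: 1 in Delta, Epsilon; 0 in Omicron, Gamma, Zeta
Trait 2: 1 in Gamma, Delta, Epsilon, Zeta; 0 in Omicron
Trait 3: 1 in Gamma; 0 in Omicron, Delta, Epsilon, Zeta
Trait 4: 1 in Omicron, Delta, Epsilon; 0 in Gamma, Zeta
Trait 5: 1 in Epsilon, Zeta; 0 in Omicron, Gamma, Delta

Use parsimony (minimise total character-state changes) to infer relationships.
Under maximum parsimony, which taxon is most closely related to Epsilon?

Delta

Character polarity is set by the outgroup: the derived state is whichever differs from the outgroup's state, so for Trait 4 the derived state is '0', and for the remaining characters it is '1'.
Trait 1: derived state '1' in Delta and Epsilon only — synapomorphy for {Delta, Epsilon}.
All ingroup taxa share the derived state '1' for Trait 2; it defines the ingroup but does not resolve relationships within it.
Trait 3: derived state '1' in Gamma only — an autapomorphy, so it tells us nothing about relationships among taxa.
Trait 4 (derived state '0') is shared by Gamma and Zeta — a synapomorphy uniting that clade.
Trait 5 groups Epsilon and Zeta, which is incompatible with the clades supported by the remaining characters; treating it as convergent (homoplasy) costs fewer steps than any alternative tree.
Most parsimonious ingroup topology: ((Gamma,Zeta),(Delta,Epsilon)).
Epsilon and Delta form a cherry on this tree, so they are sister taxa.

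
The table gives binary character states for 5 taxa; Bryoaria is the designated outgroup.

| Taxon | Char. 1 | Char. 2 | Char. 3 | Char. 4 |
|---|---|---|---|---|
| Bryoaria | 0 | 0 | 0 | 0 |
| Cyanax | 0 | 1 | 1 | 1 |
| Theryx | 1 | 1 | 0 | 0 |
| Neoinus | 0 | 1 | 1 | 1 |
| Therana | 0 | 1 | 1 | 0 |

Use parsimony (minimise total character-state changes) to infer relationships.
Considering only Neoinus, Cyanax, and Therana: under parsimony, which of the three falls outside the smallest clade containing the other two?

The outgroup has state '0' for every character, so '1' is the derived state throughout.
Char. 1 (derived state '1') is unique to Theryx (autapomorphy; uninformative for grouping).
All ingroup taxa share the derived state '1' for Char. 2; it defines the ingroup but does not resolve relationships within it.
Char. 3: derived state '1' in Cyanax, Neoinus, and Therana only — synapomorphy for {Cyanax, Neoinus, Therana}.
Char. 4 (derived state '1') is shared by Cyanax and Neoinus — a synapomorphy uniting that clade.
Most parsimonious ingroup topology: (((Cyanax,Neoinus),Therana),Theryx).
Neoinus and Cyanax share a more recent common ancestor with each other than either does with Therana, so Therana is the least closely related of the three.

Therana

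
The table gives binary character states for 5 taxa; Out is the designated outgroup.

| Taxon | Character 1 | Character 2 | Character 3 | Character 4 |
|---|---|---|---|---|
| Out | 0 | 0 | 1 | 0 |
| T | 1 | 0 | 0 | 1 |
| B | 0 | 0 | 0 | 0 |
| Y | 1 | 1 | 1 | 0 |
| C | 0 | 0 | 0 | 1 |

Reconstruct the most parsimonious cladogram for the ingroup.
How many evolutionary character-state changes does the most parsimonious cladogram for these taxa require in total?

Character polarity is set by the outgroup: the derived state is whichever differs from the outgroup's state, so for Character 3 the derived state is '0', and for the remaining characters it is '1'.
Character 1 (state '1') occurs in T and Y but conflicts with the nesting implied by the other characters — most parsimoniously interpreted as homoplasy.
Character 2 (derived state '1') is unique to Y (autapomorphy; uninformative for grouping).
Only B, C, and T show the derived state '0' for Character 3, supporting them as a clade.
Character 4 (derived state '1') is shared by C and T — a synapomorphy uniting that clade.
Most parsimonious ingroup topology: (((T,C),B),Y).
Changes per character on this tree: Character 1: 2; Character 2: 1; Character 3: 1; Character 4: 1.
Total = 5.

5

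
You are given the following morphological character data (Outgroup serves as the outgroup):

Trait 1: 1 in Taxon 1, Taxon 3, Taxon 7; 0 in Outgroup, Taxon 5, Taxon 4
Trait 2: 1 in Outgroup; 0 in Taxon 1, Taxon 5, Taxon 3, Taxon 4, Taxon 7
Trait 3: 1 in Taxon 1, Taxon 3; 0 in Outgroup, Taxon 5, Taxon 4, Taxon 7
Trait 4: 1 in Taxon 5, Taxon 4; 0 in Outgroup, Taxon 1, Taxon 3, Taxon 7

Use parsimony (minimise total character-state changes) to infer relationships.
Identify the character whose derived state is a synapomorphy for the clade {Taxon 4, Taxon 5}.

Character polarity is set by the outgroup: the derived state is whichever differs from the outgroup's state, so for Trait 2 the derived state is '0', and for the remaining characters it is '1'.
Trait 1: derived state '1' in Taxon 1, Taxon 3, and Taxon 7 only — synapomorphy for {Taxon 1, Taxon 3, Taxon 7}.
Trait 2 (derived state '0') is shared by all ingroup taxa — unites the whole ingroup.
Only Taxon 1 and Taxon 3 show the derived state '1' for Trait 3, supporting them as a clade.
Trait 4 (derived state '1') is shared by Taxon 4 and Taxon 5 — a synapomorphy uniting that clade.
Most parsimonious ingroup topology: (((Taxon 1,Taxon 3),Taxon 7),(Taxon 5,Taxon 4)).
The clade {Taxon 4, Taxon 5} is supported by Trait 4: its derived state '1' occurs in exactly those taxa and in no other taxon (including the outgroup).

Trait 4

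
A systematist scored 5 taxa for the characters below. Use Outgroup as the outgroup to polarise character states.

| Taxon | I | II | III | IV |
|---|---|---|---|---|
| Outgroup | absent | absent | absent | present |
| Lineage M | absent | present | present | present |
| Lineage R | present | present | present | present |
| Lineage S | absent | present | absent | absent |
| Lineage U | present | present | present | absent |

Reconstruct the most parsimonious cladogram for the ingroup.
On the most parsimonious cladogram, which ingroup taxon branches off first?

Character polarity is set by the outgroup: the derived state is whichever differs from the outgroup's state, so for IV the derived state is 'absent', and for the remaining characters it is 'present'.
I: derived state 'present' in Lineage R and Lineage U only — synapomorphy for {Lineage R, Lineage U}.
II (derived state 'present') is shared by all ingroup taxa — unites the whole ingroup.
Only Lineage M, Lineage R, and Lineage U show the derived state 'present' for III, supporting them as a clade.
IV (state 'absent') occurs in Lineage S and Lineage U but conflicts with the nesting implied by the other characters — most parsimoniously interpreted as homoplasy.
Most parsimonious ingroup topology: ((Lineage M,(Lineage R,Lineage U)),Lineage S).
Lineage S is sister to the clade containing all other ingroup taxa, so it is the earliest-diverging (most basal) ingroup lineage.

Lineage S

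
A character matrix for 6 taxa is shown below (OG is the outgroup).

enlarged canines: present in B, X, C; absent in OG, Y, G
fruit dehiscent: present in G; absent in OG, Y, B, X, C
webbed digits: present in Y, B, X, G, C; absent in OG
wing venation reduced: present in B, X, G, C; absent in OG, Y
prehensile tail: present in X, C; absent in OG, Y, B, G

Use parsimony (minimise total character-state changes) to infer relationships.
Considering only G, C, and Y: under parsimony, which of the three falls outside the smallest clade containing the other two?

The outgroup has state 'absent' for every character, so 'present' is the derived state throughout.
Only B, C, and X show the derived state 'present' for enlarged canines, supporting them as a clade.
fruit dehiscent: derived state 'present' in G only — an autapomorphy, so it tells us nothing about relationships among taxa.
All ingroup taxa share the derived state 'present' for webbed digits; it defines the ingroup but does not resolve relationships within it.
Only B, C, G, and X show the derived state 'present' for wing venation reduced, supporting them as a clade.
prehensile tail: derived state 'present' in C and X only — synapomorphy for {C, X}.
Most parsimonious ingroup topology: (Y,((B,(X,C)),G)).
G and C share a more recent common ancestor with each other than either does with Y, so Y is the least closely related of the three.

Y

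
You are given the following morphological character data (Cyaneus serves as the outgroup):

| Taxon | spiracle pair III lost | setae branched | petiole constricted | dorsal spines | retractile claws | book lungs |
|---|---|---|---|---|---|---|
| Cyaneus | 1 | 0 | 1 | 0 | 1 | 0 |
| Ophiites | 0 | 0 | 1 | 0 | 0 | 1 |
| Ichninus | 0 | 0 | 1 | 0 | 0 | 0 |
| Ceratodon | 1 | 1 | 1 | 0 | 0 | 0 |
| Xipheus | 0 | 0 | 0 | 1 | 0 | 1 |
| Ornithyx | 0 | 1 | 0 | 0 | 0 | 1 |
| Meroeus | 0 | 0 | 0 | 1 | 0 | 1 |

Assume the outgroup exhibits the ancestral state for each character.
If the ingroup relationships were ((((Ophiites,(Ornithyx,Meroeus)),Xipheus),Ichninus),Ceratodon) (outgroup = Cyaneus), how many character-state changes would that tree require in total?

9

Map each character onto ((((Ophiites,(Ornithyx,Meroeus)),Xipheus),Ichninus),Ceratodon) (rooted by Cyaneus) and count the minimum state changes it requires (Fitch parsimony):
spiracle pair III lost: 1; setae branched: 2; petiole constricted: 2; dorsal spines: 2; retractile claws: 1; book lungs: 1.
Total tree length = 9.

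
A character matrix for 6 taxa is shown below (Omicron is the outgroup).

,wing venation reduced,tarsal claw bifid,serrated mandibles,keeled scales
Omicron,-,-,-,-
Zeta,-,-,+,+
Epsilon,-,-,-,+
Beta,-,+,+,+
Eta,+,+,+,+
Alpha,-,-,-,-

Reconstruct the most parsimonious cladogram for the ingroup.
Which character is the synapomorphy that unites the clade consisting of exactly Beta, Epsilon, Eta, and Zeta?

The outgroup has state '-' for every character, so '+' is the derived state throughout.
wing venation reduced: derived state '+' in Eta only — an autapomorphy, so it tells us nothing about relationships among taxa.
tarsal claw bifid: derived state '+' in Beta and Eta only — synapomorphy for {Beta, Eta}.
serrated mandibles (derived state '+') is shared by Beta, Eta, and Zeta — a synapomorphy uniting that clade.
Only Beta, Epsilon, Eta, and Zeta show the derived state '+' for keeled scales, supporting them as a clade.
Most parsimonious ingroup topology: (((Zeta,(Beta,Eta)),Epsilon),Alpha).
The clade {Beta, Epsilon, Eta, Zeta} is supported by keeled scales: its derived state '+' occurs in exactly those taxa and in no other taxon (including the outgroup).

keeled scales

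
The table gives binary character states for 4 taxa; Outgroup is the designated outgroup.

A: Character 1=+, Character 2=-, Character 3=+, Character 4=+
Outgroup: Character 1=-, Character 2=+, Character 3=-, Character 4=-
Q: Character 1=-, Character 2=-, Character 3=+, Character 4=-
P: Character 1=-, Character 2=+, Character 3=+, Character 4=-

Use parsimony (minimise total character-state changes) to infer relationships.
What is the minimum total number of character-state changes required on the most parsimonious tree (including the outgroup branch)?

4

Character polarity is set by the outgroup: the derived state is whichever differs from the outgroup's state, so for Character 2 the derived state is '-', and for the remaining characters it is '+'.
Character 1: derived state '+' in A only — an autapomorphy, so it tells us nothing about relationships among taxa.
Only A and Q show the derived state '-' for Character 2, supporting them as a clade.
Character 3 (derived state '+') is shared by all ingroup taxa — unites the whole ingroup.
Character 4: derived state '+' in A only — an autapomorphy, so it tells us nothing about relationships among taxa.
Most parsimonious ingroup topology: (P,(A,Q)).
Changes per character on this tree: Character 1: 1; Character 2: 1; Character 3: 1; Character 4: 1.
Total = 4.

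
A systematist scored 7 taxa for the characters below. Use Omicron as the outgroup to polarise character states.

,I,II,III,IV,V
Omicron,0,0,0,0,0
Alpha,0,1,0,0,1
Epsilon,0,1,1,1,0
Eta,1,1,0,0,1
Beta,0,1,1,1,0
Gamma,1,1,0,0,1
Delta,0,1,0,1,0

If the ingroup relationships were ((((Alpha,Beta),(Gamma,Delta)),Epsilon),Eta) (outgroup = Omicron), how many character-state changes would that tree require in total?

Map each character onto ((((Alpha,Beta),(Gamma,Delta)),Epsilon),Eta) (rooted by Omicron) and count the minimum state changes it requires (Fitch parsimony):
I: 2; II: 1; III: 2; IV: 3; V: 3.
Total tree length = 11.

11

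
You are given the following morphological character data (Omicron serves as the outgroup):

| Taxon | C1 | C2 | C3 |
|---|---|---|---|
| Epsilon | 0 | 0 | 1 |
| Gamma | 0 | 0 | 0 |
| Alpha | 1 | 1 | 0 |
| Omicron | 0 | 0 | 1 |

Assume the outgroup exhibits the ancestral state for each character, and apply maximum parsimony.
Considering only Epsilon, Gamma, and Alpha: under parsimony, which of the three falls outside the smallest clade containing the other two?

Epsilon

Character polarity is set by the outgroup: the derived state is whichever differs from the outgroup's state, so for C3 the derived state is '0', and for the remaining characters it is '1'.
C1: derived state '1' in Alpha only — an autapomorphy, so it tells us nothing about relationships among taxa.
C2: derived state '1' in Alpha only — an autapomorphy, so it tells us nothing about relationships among taxa.
C3: derived state '0' in Alpha and Gamma only — synapomorphy for {Alpha, Gamma}.
Most parsimonious ingroup topology: ((Gamma,Alpha),Epsilon).
Gamma and Alpha share a more recent common ancestor with each other than either does with Epsilon, so Epsilon is the least closely related of the three.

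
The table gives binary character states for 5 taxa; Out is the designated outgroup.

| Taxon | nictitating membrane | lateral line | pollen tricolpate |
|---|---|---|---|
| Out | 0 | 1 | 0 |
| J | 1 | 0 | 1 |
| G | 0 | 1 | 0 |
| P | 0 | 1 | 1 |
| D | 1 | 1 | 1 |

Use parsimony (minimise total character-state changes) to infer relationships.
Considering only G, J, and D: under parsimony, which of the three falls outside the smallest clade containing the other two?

Character polarity is set by the outgroup: the derived state is whichever differs from the outgroup's state, so for lateral line the derived state is '0', and for the remaining characters it is '1'.
Only D and J show the derived state '1' for nictitating membrane, supporting them as a clade.
lateral line: derived state '0' in J only — an autapomorphy, so it tells us nothing about relationships among taxa.
Only D, J, and P show the derived state '1' for pollen tricolpate, supporting them as a clade.
Most parsimonious ingroup topology: (((J,D),P),G).
D and J share a more recent common ancestor with each other than either does with G, so G is the least closely related of the three.

G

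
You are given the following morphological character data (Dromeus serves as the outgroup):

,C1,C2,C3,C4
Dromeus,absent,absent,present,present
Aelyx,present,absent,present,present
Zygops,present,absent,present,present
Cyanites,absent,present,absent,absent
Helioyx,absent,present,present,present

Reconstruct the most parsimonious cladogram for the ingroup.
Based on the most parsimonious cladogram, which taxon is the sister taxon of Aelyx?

Character polarity is set by the outgroup: the derived state is whichever differs from the outgroup's state, so for C3, C4 the derived state is 'absent', and for the remaining characters it is 'present'.
C1: derived state 'present' in Aelyx and Zygops only — synapomorphy for {Aelyx, Zygops}.
Only Cyanites and Helioyx show the derived state 'present' for C2, supporting them as a clade.
C3 (derived state 'absent') is unique to Cyanites (autapomorphy; uninformative for grouping).
C4: derived state 'absent' in Cyanites only — an autapomorphy, so it tells us nothing about relationships among taxa.
Most parsimonious ingroup topology: ((Aelyx,Zygops),(Cyanites,Helioyx)).
Aelyx and Zygops form a cherry on this tree, so they are sister taxa.

Zygops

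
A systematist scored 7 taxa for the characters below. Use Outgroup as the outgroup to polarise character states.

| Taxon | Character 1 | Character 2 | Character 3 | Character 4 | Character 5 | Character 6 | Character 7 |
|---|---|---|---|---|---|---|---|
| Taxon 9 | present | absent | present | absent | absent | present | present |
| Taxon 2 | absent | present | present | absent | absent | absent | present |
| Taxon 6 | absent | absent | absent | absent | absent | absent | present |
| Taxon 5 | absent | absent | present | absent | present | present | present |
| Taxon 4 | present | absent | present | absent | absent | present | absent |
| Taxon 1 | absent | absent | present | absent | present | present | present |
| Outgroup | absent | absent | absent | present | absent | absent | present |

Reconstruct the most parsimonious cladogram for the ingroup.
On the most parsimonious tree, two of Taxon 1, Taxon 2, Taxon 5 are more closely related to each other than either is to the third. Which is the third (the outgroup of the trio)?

Taxon 2

Character polarity is set by the outgroup: the derived state is whichever differs from the outgroup's state, so for Character 4, Character 7 the derived state is 'absent', and for the remaining characters it is 'present'.
Character 1: derived state 'present' in Taxon 4 and Taxon 9 only — synapomorphy for {Taxon 4, Taxon 9}.
Character 2 (derived state 'present') is unique to Taxon 2 (autapomorphy; uninformative for grouping).
Only Taxon 1, Taxon 2, Taxon 4, Taxon 5, and Taxon 9 show the derived state 'present' for Character 3, supporting them as a clade.
All ingroup taxa share the derived state 'absent' for Character 4; it defines the ingroup but does not resolve relationships within it.
Character 5 (derived state 'present') is shared by Taxon 1 and Taxon 5 — a synapomorphy uniting that clade.
Character 6 (derived state 'present') is shared by Taxon 1, Taxon 4, Taxon 5, and Taxon 9 — a synapomorphy uniting that clade.
Character 7: derived state 'absent' in Taxon 4 only — an autapomorphy, so it tells us nothing about relationships among taxa.
Most parsimonious ingroup topology: ((((Taxon 9,Taxon 4),(Taxon 1,Taxon 5)),Taxon 2),Taxon 6).
Taxon 1 and Taxon 5 share a more recent common ancestor with each other than either does with Taxon 2, so Taxon 2 is the least closely related of the three.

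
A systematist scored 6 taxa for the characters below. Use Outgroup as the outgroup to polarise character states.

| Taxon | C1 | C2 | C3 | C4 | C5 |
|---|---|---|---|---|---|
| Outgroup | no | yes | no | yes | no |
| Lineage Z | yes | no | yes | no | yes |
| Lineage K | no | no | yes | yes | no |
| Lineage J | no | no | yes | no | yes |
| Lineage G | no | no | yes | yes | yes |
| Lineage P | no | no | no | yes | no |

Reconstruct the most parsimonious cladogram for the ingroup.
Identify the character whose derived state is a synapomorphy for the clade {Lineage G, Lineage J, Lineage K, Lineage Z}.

C3

Character polarity is set by the outgroup: the derived state is whichever differs from the outgroup's state, so for C2, C4 the derived state is 'no', and for the remaining characters it is 'yes'.
C1 (derived state 'yes') is unique to Lineage Z (autapomorphy; uninformative for grouping).
All ingroup taxa share the derived state 'no' for C2; it defines the ingroup but does not resolve relationships within it.
C3 (derived state 'yes') is shared by Lineage G, Lineage J, Lineage K, and Lineage Z — a synapomorphy uniting that clade.
Only Lineage J and Lineage Z show the derived state 'no' for C4, supporting them as a clade.
C5: derived state 'yes' in Lineage G, Lineage J, and Lineage Z only — synapomorphy for {Lineage G, Lineage J, Lineage Z}.
Most parsimonious ingroup topology: ((((Lineage Z,Lineage J),Lineage G),Lineage K),Lineage P).
The clade {Lineage G, Lineage J, Lineage K, Lineage Z} is supported by C3: its derived state 'yes' occurs in exactly those taxa and in no other taxon (including the outgroup).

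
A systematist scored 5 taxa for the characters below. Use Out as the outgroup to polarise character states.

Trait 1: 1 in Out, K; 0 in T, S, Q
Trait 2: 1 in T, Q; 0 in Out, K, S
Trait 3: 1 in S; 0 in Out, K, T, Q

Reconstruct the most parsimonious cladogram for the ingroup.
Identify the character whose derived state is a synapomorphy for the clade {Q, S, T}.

Trait 1

Character polarity is set by the outgroup: the derived state is whichever differs from the outgroup's state, so for Trait 1 the derived state is '0', and for the remaining characters it is '1'.
Only Q, S, and T show the derived state '0' for Trait 1, supporting them as a clade.
Trait 2 (derived state '1') is shared by Q and T — a synapomorphy uniting that clade.
Trait 3: derived state '1' in S only — an autapomorphy, so it tells us nothing about relationships among taxa.
Most parsimonious ingroup topology: (K,((T,Q),S)).
The clade {Q, S, T} is supported by Trait 1: its derived state '0' occurs in exactly those taxa and in no other taxon (including the outgroup).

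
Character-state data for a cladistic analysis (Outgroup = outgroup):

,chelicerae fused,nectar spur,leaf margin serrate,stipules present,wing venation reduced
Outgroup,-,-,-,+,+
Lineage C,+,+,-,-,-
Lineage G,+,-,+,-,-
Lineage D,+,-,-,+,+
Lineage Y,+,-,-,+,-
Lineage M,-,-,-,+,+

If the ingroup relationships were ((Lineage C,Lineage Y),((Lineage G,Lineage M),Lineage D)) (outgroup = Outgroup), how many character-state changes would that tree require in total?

Map each character onto ((Lineage C,Lineage Y),((Lineage G,Lineage M),Lineage D)) (rooted by Outgroup) and count the minimum state changes it requires (Fitch parsimony):
chelicerae fused: 2; nectar spur: 1; leaf margin serrate: 1; stipules present: 2; wing venation reduced: 2.
Total tree length = 8.

8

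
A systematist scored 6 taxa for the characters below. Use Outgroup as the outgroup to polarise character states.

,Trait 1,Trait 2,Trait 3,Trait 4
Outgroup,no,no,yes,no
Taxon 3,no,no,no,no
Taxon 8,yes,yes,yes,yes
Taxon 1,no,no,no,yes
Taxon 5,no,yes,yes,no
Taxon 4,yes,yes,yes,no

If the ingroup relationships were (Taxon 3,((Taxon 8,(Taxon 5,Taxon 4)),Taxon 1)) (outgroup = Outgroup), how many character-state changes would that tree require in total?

7

Map each character onto (Taxon 3,((Taxon 8,(Taxon 5,Taxon 4)),Taxon 1)) (rooted by Outgroup) and count the minimum state changes it requires (Fitch parsimony):
Trait 1: 2; Trait 2: 1; Trait 3: 2; Trait 4: 2.
Total tree length = 7.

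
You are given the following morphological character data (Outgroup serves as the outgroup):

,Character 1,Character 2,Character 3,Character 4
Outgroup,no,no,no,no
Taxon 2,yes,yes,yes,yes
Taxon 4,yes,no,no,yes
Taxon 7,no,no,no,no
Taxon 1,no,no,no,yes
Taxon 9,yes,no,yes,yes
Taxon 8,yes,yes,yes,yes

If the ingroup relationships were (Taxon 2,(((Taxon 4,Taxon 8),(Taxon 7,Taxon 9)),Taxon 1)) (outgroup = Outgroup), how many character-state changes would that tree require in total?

10

Map each character onto (Taxon 2,(((Taxon 4,Taxon 8),(Taxon 7,Taxon 9)),Taxon 1)) (rooted by Outgroup) and count the minimum state changes it requires (Fitch parsimony):
Character 1: 3; Character 2: 2; Character 3: 3; Character 4: 2.
Total tree length = 10.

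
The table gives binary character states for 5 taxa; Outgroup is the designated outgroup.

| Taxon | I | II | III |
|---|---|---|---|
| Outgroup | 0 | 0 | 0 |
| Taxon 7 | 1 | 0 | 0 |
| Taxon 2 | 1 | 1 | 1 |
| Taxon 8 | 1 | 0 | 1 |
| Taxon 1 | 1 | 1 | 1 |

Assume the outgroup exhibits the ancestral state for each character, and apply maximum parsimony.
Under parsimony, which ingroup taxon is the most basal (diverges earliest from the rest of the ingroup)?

Taxon 7

The outgroup has state '0' for every character, so '1' is the derived state throughout.
I (derived state '1') is shared by all ingroup taxa — unites the whole ingroup.
II: derived state '1' in Taxon 1 and Taxon 2 only — synapomorphy for {Taxon 1, Taxon 2}.
III: derived state '1' in Taxon 1, Taxon 2, and Taxon 8 only — synapomorphy for {Taxon 1, Taxon 2, Taxon 8}.
Most parsimonious ingroup topology: (Taxon 7,((Taxon 2,Taxon 1),Taxon 8)).
Taxon 7 is sister to the clade containing all other ingroup taxa, so it is the earliest-diverging (most basal) ingroup lineage.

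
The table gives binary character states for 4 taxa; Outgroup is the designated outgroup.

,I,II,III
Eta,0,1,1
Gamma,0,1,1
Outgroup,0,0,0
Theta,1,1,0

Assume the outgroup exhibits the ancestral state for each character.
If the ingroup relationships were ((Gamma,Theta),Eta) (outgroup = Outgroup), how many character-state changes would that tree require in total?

4

Map each character onto ((Gamma,Theta),Eta) (rooted by Outgroup) and count the minimum state changes it requires (Fitch parsimony):
I: 1; II: 1; III: 2.
Total tree length = 4.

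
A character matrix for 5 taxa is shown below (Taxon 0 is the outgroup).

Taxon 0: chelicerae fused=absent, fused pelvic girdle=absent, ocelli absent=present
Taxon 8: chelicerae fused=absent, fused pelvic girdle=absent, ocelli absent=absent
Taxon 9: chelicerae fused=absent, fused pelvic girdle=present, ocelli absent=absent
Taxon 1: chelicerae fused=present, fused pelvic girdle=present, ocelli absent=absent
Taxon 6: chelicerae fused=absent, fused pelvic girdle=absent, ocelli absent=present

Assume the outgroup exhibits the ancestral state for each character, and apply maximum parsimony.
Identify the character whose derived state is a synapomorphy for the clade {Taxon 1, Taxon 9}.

fused pelvic girdle

Character polarity is set by the outgroup: the derived state is whichever differs from the outgroup's state, so for ocelli absent the derived state is 'absent', and for the remaining characters it is 'present'.
chelicerae fused: derived state 'present' in Taxon 1 only — an autapomorphy, so it tells us nothing about relationships among taxa.
fused pelvic girdle (derived state 'present') is shared by Taxon 1 and Taxon 9 — a synapomorphy uniting that clade.
ocelli absent: derived state 'absent' in Taxon 1, Taxon 8, and Taxon 9 only — synapomorphy for {Taxon 1, Taxon 8, Taxon 9}.
Most parsimonious ingroup topology: ((Taxon 8,(Taxon 9,Taxon 1)),Taxon 6).
The clade {Taxon 1, Taxon 9} is supported by fused pelvic girdle: its derived state 'present' occurs in exactly those taxa and in no other taxon (including the outgroup).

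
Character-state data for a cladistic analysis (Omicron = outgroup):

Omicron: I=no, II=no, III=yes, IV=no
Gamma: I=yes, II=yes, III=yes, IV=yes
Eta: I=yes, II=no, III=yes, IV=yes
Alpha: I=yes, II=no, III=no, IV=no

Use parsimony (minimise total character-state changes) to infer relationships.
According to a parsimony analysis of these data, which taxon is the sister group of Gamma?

Eta

Character polarity is set by the outgroup: the derived state is whichever differs from the outgroup's state, so for III the derived state is 'no', and for the remaining characters it is 'yes'.
I (derived state 'yes') is shared by all ingroup taxa — unites the whole ingroup.
II (derived state 'yes') is unique to Gamma (autapomorphy; uninformative for grouping).
III: derived state 'no' in Alpha only — an autapomorphy, so it tells us nothing about relationships among taxa.
Only Eta and Gamma show the derived state 'yes' for IV, supporting them as a clade.
Most parsimonious ingroup topology: ((Gamma,Eta),Alpha).
Gamma and Eta form a cherry on this tree, so they are sister taxa.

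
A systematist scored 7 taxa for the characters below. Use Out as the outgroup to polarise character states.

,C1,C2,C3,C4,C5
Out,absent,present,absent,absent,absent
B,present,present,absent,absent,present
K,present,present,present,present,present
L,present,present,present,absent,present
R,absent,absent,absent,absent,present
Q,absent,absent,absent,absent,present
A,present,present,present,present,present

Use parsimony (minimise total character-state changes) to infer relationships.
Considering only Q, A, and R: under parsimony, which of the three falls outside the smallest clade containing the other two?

Character polarity is set by the outgroup: the derived state is whichever differs from the outgroup's state, so for C2 the derived state is 'absent', and for the remaining characters it is 'present'.
C1: derived state 'present' in A, B, K, and L only — synapomorphy for {A, B, K, L}.
C2 (derived state 'absent') is shared by Q and R — a synapomorphy uniting that clade.
Only A, K, and L show the derived state 'present' for C3, supporting them as a clade.
C4: derived state 'present' in A and K only — synapomorphy for {A, K}.
C5 (derived state 'present') is shared by all ingroup taxa — unites the whole ingroup.
Most parsimonious ingroup topology: ((B,((K,A),L)),(R,Q)).
R and Q share a more recent common ancestor with each other than either does with A, so A is the least closely related of the three.

A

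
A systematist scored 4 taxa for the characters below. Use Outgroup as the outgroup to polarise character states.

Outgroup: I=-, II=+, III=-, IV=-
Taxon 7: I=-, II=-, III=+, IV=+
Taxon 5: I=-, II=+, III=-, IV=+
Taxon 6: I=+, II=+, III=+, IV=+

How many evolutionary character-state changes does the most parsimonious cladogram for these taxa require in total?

4

Character polarity is set by the outgroup: the derived state is whichever differs from the outgroup's state, so for II the derived state is '-', and for the remaining characters it is '+'.
I: derived state '+' in Taxon 6 only — an autapomorphy, so it tells us nothing about relationships among taxa.
II: derived state '-' in Taxon 7 only — an autapomorphy, so it tells us nothing about relationships among taxa.
III (derived state '+') is shared by Taxon 6 and Taxon 7 — a synapomorphy uniting that clade.
IV (derived state '+') is shared by all ingroup taxa — unites the whole ingroup.
Most parsimonious ingroup topology: ((Taxon 7,Taxon 6),Taxon 5).
Changes per character on this tree: I: 1; II: 1; III: 1; IV: 1.
Total = 4.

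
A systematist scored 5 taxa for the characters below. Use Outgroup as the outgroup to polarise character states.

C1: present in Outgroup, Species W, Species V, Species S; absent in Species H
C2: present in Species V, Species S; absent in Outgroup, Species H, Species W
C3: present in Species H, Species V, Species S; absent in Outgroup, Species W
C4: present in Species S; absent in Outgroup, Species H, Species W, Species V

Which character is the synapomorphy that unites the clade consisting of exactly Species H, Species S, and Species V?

C3

Character polarity is set by the outgroup: the derived state is whichever differs from the outgroup's state, so for C1 the derived state is 'absent', and for the remaining characters it is 'present'.
C1 (derived state 'absent') is unique to Species H (autapomorphy; uninformative for grouping).
C2: derived state 'present' in Species S and Species V only — synapomorphy for {Species S, Species V}.
C3 (derived state 'present') is shared by Species H, Species S, and Species V — a synapomorphy uniting that clade.
C4 (derived state 'present') is unique to Species S (autapomorphy; uninformative for grouping).
Most parsimonious ingroup topology: ((Species H,(Species V,Species S)),Species W).
The clade {Species H, Species S, Species V} is supported by C3: its derived state 'present' occurs in exactly those taxa and in no other taxon (including the outgroup).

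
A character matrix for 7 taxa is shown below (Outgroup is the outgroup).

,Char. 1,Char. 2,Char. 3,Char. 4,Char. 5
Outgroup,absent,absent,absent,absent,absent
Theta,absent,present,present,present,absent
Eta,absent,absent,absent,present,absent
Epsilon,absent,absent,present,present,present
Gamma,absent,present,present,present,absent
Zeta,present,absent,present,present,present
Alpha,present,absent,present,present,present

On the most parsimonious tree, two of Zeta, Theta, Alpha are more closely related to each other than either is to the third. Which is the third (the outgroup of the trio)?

Theta

The outgroup has state 'absent' for every character, so 'present' is the derived state throughout.
Char. 1 (derived state 'present') is shared by Alpha and Zeta — a synapomorphy uniting that clade.
Only Gamma and Theta show the derived state 'present' for Char. 2, supporting them as a clade.
Char. 3: derived state 'present' in Alpha, Epsilon, Gamma, Theta, and Zeta only — synapomorphy for {Alpha, Epsilon, Gamma, Theta, Zeta}.
All ingroup taxa share the derived state 'present' for Char. 4; it defines the ingroup but does not resolve relationships within it.
Only Alpha, Epsilon, and Zeta show the derived state 'present' for Char. 5, supporting them as a clade.
Most parsimonious ingroup topology: (((Theta,Gamma),(Epsilon,(Zeta,Alpha))),Eta).
Zeta and Alpha share a more recent common ancestor with each other than either does with Theta, so Theta is the least closely related of the three.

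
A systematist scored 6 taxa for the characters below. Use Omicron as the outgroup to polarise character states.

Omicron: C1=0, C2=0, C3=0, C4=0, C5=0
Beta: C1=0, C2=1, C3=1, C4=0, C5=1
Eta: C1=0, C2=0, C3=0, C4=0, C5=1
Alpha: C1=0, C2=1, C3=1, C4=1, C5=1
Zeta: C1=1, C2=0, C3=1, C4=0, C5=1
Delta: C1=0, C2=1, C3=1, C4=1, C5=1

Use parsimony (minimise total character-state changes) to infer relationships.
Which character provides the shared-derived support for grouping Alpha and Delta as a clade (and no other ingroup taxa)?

The outgroup has state '0' for every character, so '1' is the derived state throughout.
C1: derived state '1' in Zeta only — an autapomorphy, so it tells us nothing about relationships among taxa.
C2: derived state '1' in Alpha, Beta, and Delta only — synapomorphy for {Alpha, Beta, Delta}.
C3 (derived state '1') is shared by Alpha, Beta, Delta, and Zeta — a synapomorphy uniting that clade.
C4 (derived state '1') is shared by Alpha and Delta — a synapomorphy uniting that clade.
C5 (derived state '1') is shared by all ingroup taxa — unites the whole ingroup.
Most parsimonious ingroup topology: (((Beta,(Alpha,Delta)),Zeta),Eta).
The clade {Alpha, Delta} is supported by C4: its derived state '1' occurs in exactly those taxa and in no other taxon (including the outgroup).

C4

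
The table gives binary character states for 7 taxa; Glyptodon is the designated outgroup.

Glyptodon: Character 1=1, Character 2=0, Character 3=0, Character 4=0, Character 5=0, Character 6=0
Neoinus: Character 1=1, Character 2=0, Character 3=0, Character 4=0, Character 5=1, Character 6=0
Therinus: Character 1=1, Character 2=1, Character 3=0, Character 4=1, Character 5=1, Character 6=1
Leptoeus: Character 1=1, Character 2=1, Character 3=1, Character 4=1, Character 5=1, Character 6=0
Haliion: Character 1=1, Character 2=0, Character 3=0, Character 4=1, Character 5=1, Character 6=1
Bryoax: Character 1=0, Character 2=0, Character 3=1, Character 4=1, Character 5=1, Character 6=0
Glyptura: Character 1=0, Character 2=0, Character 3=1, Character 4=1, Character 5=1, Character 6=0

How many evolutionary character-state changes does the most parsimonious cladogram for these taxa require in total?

Character polarity is set by the outgroup: the derived state is whichever differs from the outgroup's state, so for Character 1 the derived state is '0', and for the remaining characters it is '1'.
Character 1 (derived state '0') is shared by Bryoax and Glyptura — a synapomorphy uniting that clade.
Character 2 (state '1') occurs in Leptoeus and Therinus but conflicts with the nesting implied by the other characters — most parsimoniously interpreted as homoplasy.
Character 3 (derived state '1') is shared by Bryoax, Glyptura, and Leptoeus — a synapomorphy uniting that clade.
Character 4: derived state '1' in Bryoax, Glyptura, Haliion, Leptoeus, and Therinus only — synapomorphy for {Bryoax, Glyptura, Haliion, Leptoeus, Therinus}.
All ingroup taxa share the derived state '1' for Character 5; it defines the ingroup but does not resolve relationships within it.
Only Haliion and Therinus show the derived state '1' for Character 6, supporting them as a clade.
Most parsimonious ingroup topology: ((((Glyptura,Bryoax),Leptoeus),(Therinus,Haliion)),Neoinus).
Changes per character on this tree: Character 1: 1; Character 2: 2; Character 3: 1; Character 4: 1; Character 5: 1; Character 6: 1.
Total = 7.

7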